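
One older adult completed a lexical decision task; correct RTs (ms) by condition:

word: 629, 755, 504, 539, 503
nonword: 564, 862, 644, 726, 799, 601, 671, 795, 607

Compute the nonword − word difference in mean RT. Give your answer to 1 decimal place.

110.6 ms

M(word) = 2930/5 = 586.000
M(nonword) = 6269/9 = 696.556
Difference = 696.556 − 586.000 = 110.556 ms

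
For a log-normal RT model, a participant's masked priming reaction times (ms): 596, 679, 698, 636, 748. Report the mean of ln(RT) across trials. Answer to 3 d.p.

ln(RT): 6.3902, 6.5206, 6.5482, 6.4552, 6.6174
Σ ln(RT) = 32.5317
Mean = 32.5317/5 = 6.50634

6.506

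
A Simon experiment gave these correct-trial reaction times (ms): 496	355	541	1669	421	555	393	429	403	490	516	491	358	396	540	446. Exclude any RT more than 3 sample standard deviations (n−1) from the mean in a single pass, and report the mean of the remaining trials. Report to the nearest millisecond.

455 ms

n = 16, ΣRT = 8499, M = 531.188
Σ(x−M)² = 1444818.44; s = √(1444818.44/15) = 310.357
Cutoffs: 531.188 ± 3·310.357 → [-399.9, 1462.3]
Outside: 1669 → excluded.
Retained (n=15): Σ = 6830, mean = 6830/15 = 455.333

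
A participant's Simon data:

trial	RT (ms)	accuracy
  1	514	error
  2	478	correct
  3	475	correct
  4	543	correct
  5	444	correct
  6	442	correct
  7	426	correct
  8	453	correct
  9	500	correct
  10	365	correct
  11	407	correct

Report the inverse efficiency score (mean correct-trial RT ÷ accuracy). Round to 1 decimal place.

Correct trials (n=10): 478, 475, 543, 444, 442, 426, 453, 500, 365, 407
Mean correct RT = 4533/10 = 453.3000 ms
Proportion correct = 10/11
IES = 453.3000 / (10/11) = 498.630 ms

498.6 ms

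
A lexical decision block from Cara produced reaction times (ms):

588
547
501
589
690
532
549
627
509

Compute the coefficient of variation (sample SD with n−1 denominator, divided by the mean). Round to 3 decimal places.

n = 9, Σ = 5132, M = 570.2222
Σ(x−M)² = 29229.556; s = √(29229.556/8) = 60.4458
CV = 60.4458 / 570.2222 = 0.10600

0.106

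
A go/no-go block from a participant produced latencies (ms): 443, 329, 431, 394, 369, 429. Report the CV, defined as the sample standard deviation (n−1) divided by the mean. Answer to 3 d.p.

0.110

n = 6, Σ = 2395, M = 399.1667
Σ(x−M)² = 9684.833; s = √(9684.833/5) = 44.0110
CV = 44.0110 / 399.1667 = 0.11026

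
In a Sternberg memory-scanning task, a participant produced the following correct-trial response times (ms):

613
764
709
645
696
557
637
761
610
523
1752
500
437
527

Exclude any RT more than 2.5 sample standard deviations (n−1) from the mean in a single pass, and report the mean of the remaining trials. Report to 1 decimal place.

613.8 ms

n = 14, ΣRT = 9731, M = 695.071
Σ(x−M)² = 1327816.93; s = √(1327816.93/13) = 319.593
Cutoffs: 695.071 ± 2.5·319.593 → [-103.9, 1494.1]
Outside: 1752 → excluded.
Retained (n=13): Σ = 7979, mean = 7979/13 = 613.769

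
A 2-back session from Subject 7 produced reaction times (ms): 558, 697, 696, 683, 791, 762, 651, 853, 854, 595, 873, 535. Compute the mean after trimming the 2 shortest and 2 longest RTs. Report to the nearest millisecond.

716 ms

Sorted: 535, 558, 595, 651, 683, 696, 697, 762, 791, 853, 854, 873
Drop lowest 2 (535, 558) and highest 2 (854, 873)
Remaining (n=8): Σ = 5728, mean = 5728/8 = 716.000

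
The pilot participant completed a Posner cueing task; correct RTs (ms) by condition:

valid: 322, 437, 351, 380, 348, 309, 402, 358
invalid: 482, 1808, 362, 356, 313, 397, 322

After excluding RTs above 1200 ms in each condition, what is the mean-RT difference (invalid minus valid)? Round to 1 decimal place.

invalid: exclude 1808
M(valid) = 2907/8 = 363.375
M(invalid) = 2232/6 = 372.000
Difference = 372.000 − 363.375 = 8.625 ms

8.6 ms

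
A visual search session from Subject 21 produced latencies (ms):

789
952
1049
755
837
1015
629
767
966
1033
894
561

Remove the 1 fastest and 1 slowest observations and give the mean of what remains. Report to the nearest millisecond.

864 ms

Sorted: 561, 629, 755, 767, 789, 837, 894, 952, 966, 1015, 1033, 1049
Drop lowest 1 (561) and highest 1 (1049)
Remaining (n=10): Σ = 8637, mean = 8637/10 = 863.700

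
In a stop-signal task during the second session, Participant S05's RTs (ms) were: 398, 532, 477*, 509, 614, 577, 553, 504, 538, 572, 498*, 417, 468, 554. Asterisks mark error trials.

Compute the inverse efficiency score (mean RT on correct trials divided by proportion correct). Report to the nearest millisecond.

606 ms

Correct trials (n=12): 398, 532, 509, 614, 577, 553, 504, 538, 572, 417, 468, 554
Mean correct RT = 6236/12 = 519.6667 ms
Proportion correct = 12/14
IES = 519.6667 / (12/14) = 606.278 ms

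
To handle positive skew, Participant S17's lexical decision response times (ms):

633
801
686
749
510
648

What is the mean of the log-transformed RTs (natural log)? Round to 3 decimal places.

ln(RT): 6.4505, 6.6859, 6.5309, 6.6187, 6.2344, 6.4739
Σ ln(RT) = 38.9942
Mean = 38.9942/6 = 6.49904

6.499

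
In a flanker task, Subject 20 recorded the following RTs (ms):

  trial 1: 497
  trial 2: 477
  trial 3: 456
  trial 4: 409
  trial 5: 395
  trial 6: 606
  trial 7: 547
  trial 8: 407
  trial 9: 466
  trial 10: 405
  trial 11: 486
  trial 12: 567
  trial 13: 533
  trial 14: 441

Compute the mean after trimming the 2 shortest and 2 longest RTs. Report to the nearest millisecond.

Sorted: 395, 405, 407, 409, 441, 456, 466, 477, 486, 497, 533, 547, 567, 606
Drop lowest 2 (395, 405) and highest 2 (567, 606)
Remaining (n=10): Σ = 4719, mean = 4719/10 = 471.900

472 ms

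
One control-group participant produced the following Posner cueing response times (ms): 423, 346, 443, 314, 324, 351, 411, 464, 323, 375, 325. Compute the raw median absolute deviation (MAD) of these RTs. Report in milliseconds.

28 ms

Sorted: 314, 323, 324, 325, 346, 351, 375, 411, 423, 443, 464 → median = 351
|x − 351|: 72, 5, 92, 37, 27, 0, 60, 113, 28, 24, 26
Sorted deviations: 0, 5, 24, 26, 27, 28, 37, 60, 72, 92, 113 → MAD = 28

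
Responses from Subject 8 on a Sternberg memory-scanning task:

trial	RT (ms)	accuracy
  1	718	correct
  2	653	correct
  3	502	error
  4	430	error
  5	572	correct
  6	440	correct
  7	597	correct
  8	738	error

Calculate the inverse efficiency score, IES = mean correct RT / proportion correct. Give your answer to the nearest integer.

Correct trials (n=5): 718, 653, 572, 440, 597
Mean correct RT = 2980/5 = 596.0000 ms
Proportion correct = 5/8
IES = 596.0000 / (5/8) = 953.600 ms

954 ms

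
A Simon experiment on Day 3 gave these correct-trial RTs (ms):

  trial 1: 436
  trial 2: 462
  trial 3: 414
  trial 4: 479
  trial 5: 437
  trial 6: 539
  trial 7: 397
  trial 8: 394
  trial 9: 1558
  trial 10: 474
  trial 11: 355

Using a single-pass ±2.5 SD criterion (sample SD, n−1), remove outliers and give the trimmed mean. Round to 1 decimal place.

438.7 ms

n = 11, ΣRT = 5945, M = 540.455
Σ(x−M)² = 1163774.73; s = √(1163774.73/10) = 341.141
Cutoffs: 540.455 ± 2.5·341.141 → [-312.4, 1393.3]
Outside: 1558 → excluded.
Retained (n=10): Σ = 4387, mean = 4387/10 = 438.700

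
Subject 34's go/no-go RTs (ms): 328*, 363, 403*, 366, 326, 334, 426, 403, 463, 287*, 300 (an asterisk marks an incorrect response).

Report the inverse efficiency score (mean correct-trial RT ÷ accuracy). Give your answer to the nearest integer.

512 ms

Correct trials (n=8): 363, 366, 326, 334, 426, 403, 463, 300
Mean correct RT = 2981/8 = 372.6250 ms
Proportion correct = 8/11
IES = 372.6250 / (8/11) = 512.359 ms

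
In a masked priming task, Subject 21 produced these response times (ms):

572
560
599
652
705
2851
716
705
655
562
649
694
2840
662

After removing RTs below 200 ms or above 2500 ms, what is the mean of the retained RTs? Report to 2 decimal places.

644.25 ms

Excluded: 2840, 2851
Retained (n=12): Σ = 7731
Mean = 7731/12 = 644.2500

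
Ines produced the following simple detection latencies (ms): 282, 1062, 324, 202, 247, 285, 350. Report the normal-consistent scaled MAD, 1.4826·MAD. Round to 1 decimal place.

57.8 ms

Sorted: 202, 247, 282, 285, 324, 350, 1062 → median = 285
|x − 285| sorted: 0, 3, 38, 39, 65, 83, 777 → MAD = 39
Robust SD ≈ 1.4826 × 39 = 57.821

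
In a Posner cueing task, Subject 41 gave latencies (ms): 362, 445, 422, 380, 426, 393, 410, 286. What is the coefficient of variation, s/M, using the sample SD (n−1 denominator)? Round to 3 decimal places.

0.128

n = 8, Σ = 3124, M = 390.5000
Σ(x−M)² = 17452.000; s = √(17452.000/7) = 49.9314
CV = 49.9314 / 390.5000 = 0.12787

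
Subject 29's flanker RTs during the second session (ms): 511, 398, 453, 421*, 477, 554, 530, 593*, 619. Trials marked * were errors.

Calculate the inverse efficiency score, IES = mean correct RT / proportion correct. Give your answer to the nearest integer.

651 ms

Correct trials (n=7): 511, 398, 453, 477, 554, 530, 619
Mean correct RT = 3542/7 = 506.0000 ms
Proportion correct = 7/9
IES = 506.0000 / (7/9) = 650.571 ms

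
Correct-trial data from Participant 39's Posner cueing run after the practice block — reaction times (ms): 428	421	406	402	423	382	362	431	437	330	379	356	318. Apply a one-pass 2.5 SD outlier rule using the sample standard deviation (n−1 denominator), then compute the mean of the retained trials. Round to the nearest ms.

n = 13, ΣRT = 5075, M = 390.385
Σ(x−M)² = 18691.08; s = √(18691.08/12) = 39.466
Cutoffs: 390.385 ± 2.5·39.466 → [291.7, 489.1]
No RTs fall outside the cutoffs; all 13 retained. Mean = 5075/13 = 390.385

390 ms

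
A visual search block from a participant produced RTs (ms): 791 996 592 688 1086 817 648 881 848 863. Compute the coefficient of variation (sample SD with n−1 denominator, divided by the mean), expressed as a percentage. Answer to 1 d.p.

n = 10, Σ = 8210, M = 821.0000
Σ(x−M)² = 207918.000; s = √(207918.000/9) = 151.9934
CV = 151.9934 / 821.0000 = 0.18513 = 18.513%

18.5%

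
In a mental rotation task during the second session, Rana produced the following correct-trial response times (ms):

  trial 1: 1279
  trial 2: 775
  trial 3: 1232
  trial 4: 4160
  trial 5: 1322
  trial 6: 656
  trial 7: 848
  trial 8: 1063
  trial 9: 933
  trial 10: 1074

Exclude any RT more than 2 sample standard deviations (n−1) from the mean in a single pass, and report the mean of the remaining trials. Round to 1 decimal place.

n = 10, ΣRT = 13342, M = 1334.200
Σ(x−M)² = 9310051.60; s = √(9310051.60/9) = 1017.079
Cutoffs: 1334.200 ± 2·1017.079 → [-700.0, 3368.4]
Outside: 4160 → excluded.
Retained (n=9): Σ = 9182, mean = 9182/9 = 1020.222

1020.2 ms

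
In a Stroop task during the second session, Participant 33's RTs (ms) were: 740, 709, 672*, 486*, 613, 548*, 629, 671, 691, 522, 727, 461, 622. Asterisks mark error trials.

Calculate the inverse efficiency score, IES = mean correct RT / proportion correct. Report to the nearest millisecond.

Correct trials (n=10): 740, 709, 613, 629, 671, 691, 522, 727, 461, 622
Mean correct RT = 6385/10 = 638.5000 ms
Proportion correct = 10/13
IES = 638.5000 / (10/13) = 830.050 ms

830 ms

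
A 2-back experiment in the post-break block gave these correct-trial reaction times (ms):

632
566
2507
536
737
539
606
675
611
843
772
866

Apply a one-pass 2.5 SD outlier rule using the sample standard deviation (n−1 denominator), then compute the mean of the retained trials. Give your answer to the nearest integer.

671 ms

n = 12, ΣRT = 9890, M = 824.167
Σ(x−M)² = 3227577.67; s = √(3227577.67/11) = 541.679
Cutoffs: 824.167 ± 2.5·541.679 → [-530.0, 2178.4]
Outside: 2507 → excluded.
Retained (n=11): Σ = 7383, mean = 7383/11 = 671.182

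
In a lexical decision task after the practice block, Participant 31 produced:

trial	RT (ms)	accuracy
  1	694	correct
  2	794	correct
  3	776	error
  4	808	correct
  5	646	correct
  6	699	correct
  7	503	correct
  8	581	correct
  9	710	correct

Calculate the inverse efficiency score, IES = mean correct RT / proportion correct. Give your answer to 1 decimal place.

Correct trials (n=8): 694, 794, 808, 646, 699, 503, 581, 710
Mean correct RT = 5435/8 = 679.3750 ms
Proportion correct = 8/9
IES = 679.3750 / (8/9) = 764.297 ms

764.3 ms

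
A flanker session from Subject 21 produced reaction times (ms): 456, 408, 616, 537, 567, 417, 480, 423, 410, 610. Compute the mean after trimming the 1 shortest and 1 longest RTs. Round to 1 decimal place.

Sorted: 408, 410, 417, 423, 456, 480, 537, 567, 610, 616
Drop lowest 1 (408) and highest 1 (616)
Remaining (n=8): Σ = 3900, mean = 3900/8 = 487.500

487.5 ms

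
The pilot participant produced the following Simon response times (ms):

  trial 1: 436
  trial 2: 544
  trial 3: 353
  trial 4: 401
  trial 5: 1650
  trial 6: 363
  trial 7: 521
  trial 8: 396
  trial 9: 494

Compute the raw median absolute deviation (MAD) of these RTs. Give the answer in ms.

Sorted: 353, 363, 396, 401, 436, 494, 521, 544, 1650 → median = 436
|x − 436|: 0, 108, 83, 35, 1214, 73, 85, 40, 58
Sorted deviations: 0, 35, 40, 58, 73, 83, 85, 108, 1214 → MAD = 73

73 ms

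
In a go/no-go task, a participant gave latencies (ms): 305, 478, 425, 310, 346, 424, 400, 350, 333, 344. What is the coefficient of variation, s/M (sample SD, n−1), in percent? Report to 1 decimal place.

n = 10, Σ = 3715, M = 371.5000
Σ(x−M)² = 29328.500; s = √(29328.500/9) = 57.0852
CV = 57.0852 / 371.5000 = 0.15366 = 15.366%

15.4%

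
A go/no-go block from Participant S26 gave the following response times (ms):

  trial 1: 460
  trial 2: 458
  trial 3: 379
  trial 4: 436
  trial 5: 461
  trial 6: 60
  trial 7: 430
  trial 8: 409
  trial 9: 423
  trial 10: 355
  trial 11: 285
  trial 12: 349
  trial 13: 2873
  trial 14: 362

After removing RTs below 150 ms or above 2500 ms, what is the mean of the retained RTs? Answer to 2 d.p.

400.58 ms

Excluded: 60, 2873
Retained (n=12): Σ = 4807
Mean = 4807/12 = 400.5833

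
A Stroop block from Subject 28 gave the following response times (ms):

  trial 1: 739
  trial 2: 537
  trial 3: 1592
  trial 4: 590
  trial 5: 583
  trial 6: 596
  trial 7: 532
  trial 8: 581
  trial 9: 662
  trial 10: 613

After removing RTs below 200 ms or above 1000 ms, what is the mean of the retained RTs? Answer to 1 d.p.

Excluded: 1592
Retained (n=9): Σ = 5433
Mean = 5433/9 = 603.6667

603.7 ms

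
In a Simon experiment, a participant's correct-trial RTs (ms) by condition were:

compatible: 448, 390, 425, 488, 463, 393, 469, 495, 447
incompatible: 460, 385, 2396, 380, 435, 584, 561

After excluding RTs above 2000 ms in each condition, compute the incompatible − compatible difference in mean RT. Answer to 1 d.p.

incompatible: exclude 2396
M(compatible) = 4018/9 = 446.444
M(incompatible) = 2805/6 = 467.500
Difference = 467.500 − 446.444 = 21.056 ms

21.1 ms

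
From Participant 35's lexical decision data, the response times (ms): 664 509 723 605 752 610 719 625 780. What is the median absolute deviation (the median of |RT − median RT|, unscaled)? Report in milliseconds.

Sorted: 509, 605, 610, 625, 664, 719, 723, 752, 780 → median = 664
|x − 664|: 0, 155, 59, 59, 88, 54, 55, 39, 116
Sorted deviations: 0, 39, 54, 55, 59, 59, 88, 116, 155 → MAD = 59

59 ms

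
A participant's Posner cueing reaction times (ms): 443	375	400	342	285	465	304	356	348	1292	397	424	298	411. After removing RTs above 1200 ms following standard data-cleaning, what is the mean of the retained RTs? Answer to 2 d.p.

372.92 ms

Excluded: 1292
Retained (n=13): Σ = 4848
Mean = 4848/13 = 372.9231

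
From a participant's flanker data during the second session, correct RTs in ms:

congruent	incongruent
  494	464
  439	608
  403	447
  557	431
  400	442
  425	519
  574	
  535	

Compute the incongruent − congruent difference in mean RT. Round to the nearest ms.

7 ms

M(congruent) = 3827/8 = 478.375
M(incongruent) = 2911/6 = 485.167
Difference = 485.167 − 478.375 = 6.792 ms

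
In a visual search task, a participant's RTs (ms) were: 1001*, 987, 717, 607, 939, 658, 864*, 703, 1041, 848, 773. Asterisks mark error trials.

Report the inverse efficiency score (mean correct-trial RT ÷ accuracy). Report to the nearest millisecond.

988 ms

Correct trials (n=9): 987, 717, 607, 939, 658, 703, 1041, 848, 773
Mean correct RT = 7273/9 = 808.1111 ms
Proportion correct = 9/11
IES = 808.1111 / (9/11) = 987.691 ms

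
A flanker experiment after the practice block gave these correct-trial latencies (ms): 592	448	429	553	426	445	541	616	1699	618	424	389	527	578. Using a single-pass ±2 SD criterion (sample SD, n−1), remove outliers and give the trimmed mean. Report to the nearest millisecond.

507 ms

n = 14, ΣRT = 8285, M = 591.786
Σ(x−M)² = 1401146.36; s = √(1401146.36/13) = 328.299
Cutoffs: 591.786 ± 2·328.299 → [-64.8, 1248.4]
Outside: 1699 → excluded.
Retained (n=13): Σ = 6586, mean = 6586/13 = 506.615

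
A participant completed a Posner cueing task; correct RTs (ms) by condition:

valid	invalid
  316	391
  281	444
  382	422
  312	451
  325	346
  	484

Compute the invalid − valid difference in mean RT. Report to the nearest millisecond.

M(valid) = 1616/5 = 323.200
M(invalid) = 2538/6 = 423.000
Difference = 423.000 − 323.200 = 99.800 ms

100 ms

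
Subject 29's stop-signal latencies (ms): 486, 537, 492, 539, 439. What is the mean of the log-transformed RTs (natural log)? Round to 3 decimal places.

ln(RT): 6.1862, 6.2860, 6.1985, 6.2897, 6.0845
Σ ln(RT) = 31.0449
Mean = 31.0449/5 = 6.20898

6.209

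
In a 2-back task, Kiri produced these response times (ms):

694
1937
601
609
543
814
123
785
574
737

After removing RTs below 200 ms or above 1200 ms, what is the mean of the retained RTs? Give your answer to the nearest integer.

Excluded: 123, 1937
Retained (n=8): Σ = 5357
Mean = 5357/8 = 669.6250

670 ms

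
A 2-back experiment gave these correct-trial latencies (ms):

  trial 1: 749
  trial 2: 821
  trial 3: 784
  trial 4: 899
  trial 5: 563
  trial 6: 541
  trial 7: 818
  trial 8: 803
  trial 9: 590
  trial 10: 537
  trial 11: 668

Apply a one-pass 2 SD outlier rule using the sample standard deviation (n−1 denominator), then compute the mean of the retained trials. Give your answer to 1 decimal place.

n = 11, ΣRT = 7773, M = 706.636
Σ(x−M)² = 171490.55; s = √(171490.55/10) = 130.954
Cutoffs: 706.636 ± 2·130.954 → [444.7, 968.5]
No RTs fall outside the cutoffs; all 11 retained. Mean = 7773/11 = 706.636

706.6 ms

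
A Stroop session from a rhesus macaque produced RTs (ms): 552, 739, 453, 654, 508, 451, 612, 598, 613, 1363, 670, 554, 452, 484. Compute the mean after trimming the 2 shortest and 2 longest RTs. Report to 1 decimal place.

Sorted: 451, 452, 453, 484, 508, 552, 554, 598, 612, 613, 654, 670, 739, 1363
Drop lowest 2 (451, 452) and highest 2 (739, 1363)
Remaining (n=10): Σ = 5698, mean = 5698/10 = 569.800

569.8 ms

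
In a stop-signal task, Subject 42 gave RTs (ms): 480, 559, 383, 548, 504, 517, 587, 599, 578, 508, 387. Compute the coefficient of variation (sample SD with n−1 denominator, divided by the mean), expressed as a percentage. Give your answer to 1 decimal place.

n = 11, Σ = 5650, M = 513.6364
Σ(x−M)² = 54420.545; s = √(54420.545/10) = 73.7703
CV = 73.7703 / 513.6364 = 0.14362 = 14.362%

14.4%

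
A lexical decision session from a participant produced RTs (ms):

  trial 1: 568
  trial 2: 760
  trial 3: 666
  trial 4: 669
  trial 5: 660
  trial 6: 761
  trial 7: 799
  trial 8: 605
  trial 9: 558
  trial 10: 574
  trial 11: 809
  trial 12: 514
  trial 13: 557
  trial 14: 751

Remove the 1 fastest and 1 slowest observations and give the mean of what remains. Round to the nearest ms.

Sorted: 514, 557, 558, 568, 574, 605, 660, 666, 669, 751, 760, 761, 799, 809
Drop lowest 1 (514) and highest 1 (809)
Remaining (n=12): Σ = 7928, mean = 7928/12 = 660.667

661 ms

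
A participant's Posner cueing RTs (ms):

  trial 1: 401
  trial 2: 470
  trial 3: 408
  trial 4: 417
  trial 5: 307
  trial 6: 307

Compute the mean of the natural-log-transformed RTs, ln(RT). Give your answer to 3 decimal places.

5.941

ln(RT): 5.9940, 6.1527, 6.0113, 6.0331, 5.7268, 5.7268
Σ ln(RT) = 35.6447
Mean = 35.6447/6 = 5.94079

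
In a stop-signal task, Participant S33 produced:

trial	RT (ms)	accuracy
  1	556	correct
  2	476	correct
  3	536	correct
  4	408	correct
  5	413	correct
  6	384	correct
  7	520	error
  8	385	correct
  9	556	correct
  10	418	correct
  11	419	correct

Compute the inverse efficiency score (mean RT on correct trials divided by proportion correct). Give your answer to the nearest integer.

Correct trials (n=10): 556, 476, 536, 408, 413, 384, 385, 556, 418, 419
Mean correct RT = 4551/10 = 455.1000 ms
Proportion correct = 10/11
IES = 455.1000 / (10/11) = 500.610 ms

501 ms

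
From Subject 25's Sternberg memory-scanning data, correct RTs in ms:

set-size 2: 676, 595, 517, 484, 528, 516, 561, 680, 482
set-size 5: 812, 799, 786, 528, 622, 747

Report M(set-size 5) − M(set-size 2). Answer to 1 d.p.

155.8 ms

M(set-size 2) = 5039/9 = 559.889
M(set-size 5) = 4294/6 = 715.667
Difference = 715.667 − 559.889 = 155.778 ms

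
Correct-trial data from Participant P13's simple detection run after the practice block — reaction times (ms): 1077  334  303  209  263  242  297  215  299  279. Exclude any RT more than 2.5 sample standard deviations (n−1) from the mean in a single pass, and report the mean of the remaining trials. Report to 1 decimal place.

n = 10, ΣRT = 3518, M = 351.800
Σ(x−M)² = 598751.60; s = √(598751.60/9) = 257.930
Cutoffs: 351.800 ± 2.5·257.930 → [-293.0, 996.6]
Outside: 1077 → excluded.
Retained (n=9): Σ = 2441, mean = 2441/9 = 271.222

271.2 ms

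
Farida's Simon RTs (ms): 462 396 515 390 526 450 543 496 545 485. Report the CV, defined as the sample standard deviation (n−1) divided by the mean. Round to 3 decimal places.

n = 10, Σ = 4808, M = 480.8000
Σ(x−M)² = 28189.600; s = √(28189.600/9) = 55.9659
CV = 55.9659 / 480.8000 = 0.11640

0.116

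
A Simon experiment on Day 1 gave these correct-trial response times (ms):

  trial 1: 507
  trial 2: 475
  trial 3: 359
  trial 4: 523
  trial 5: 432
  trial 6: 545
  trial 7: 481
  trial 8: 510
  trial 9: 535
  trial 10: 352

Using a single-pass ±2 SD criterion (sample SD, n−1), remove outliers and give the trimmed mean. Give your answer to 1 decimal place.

n = 10, ΣRT = 4719, M = 471.900
Σ(x−M)² = 43426.90; s = √(43426.90/9) = 69.464
Cutoffs: 471.900 ± 2·69.464 → [333.0, 610.8]
No RTs fall outside the cutoffs; all 10 retained. Mean = 4719/10 = 471.900

471.9 ms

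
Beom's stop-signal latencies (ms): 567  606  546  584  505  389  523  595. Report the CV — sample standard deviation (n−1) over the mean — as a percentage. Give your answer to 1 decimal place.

n = 8, Σ = 4315, M = 539.3750
Σ(x−M)² = 34393.875; s = √(34393.875/7) = 70.0957
CV = 70.0957 / 539.3750 = 0.12996 = 12.996%

13.0%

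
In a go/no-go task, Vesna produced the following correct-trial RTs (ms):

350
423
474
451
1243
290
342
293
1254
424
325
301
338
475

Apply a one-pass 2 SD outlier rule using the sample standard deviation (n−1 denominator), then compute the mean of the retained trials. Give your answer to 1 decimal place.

n = 14, ΣRT = 6983, M = 498.786
Σ(x−M)² = 1366834.36; s = √(1366834.36/13) = 324.255
Cutoffs: 498.786 ± 2·324.255 → [-149.7, 1147.3]
Outside: 1243, 1254 → excluded.
Retained (n=12): Σ = 4486, mean = 4486/12 = 373.833

373.8 ms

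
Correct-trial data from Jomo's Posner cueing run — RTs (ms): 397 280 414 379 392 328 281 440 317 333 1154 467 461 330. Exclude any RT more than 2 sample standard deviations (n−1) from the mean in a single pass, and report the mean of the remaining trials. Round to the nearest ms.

371 ms

n = 14, ΣRT = 5973, M = 426.643
Σ(x−M)² = 619121.21; s = √(619121.21/13) = 218.231
Cutoffs: 426.643 ± 2·218.231 → [-9.8, 863.1]
Outside: 1154 → excluded.
Retained (n=13): Σ = 4819, mean = 4819/13 = 370.692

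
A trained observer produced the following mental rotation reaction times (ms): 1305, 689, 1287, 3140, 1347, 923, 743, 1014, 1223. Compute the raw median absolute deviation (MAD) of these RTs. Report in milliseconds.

Sorted: 689, 743, 923, 1014, 1223, 1287, 1305, 1347, 3140 → median = 1223
|x − 1223|: 82, 534, 64, 1917, 124, 300, 480, 209, 0
Sorted deviations: 0, 64, 82, 124, 209, 300, 480, 534, 1917 → MAD = 209

209 ms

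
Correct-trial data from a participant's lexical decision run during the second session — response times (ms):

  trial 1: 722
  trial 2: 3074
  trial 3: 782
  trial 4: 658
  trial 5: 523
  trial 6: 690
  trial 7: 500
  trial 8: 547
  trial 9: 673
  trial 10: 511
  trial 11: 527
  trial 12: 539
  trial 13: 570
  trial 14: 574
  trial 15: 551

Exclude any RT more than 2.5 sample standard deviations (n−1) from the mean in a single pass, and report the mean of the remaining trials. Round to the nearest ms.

n = 15, ΣRT = 11441, M = 762.733
Σ(x−M)² = 5827930.93; s = √(5827930.93/14) = 645.198
Cutoffs: 762.733 ± 2.5·645.198 → [-850.3, 2375.7]
Outside: 3074 → excluded.
Retained (n=14): Σ = 8367, mean = 8367/14 = 597.643

598 ms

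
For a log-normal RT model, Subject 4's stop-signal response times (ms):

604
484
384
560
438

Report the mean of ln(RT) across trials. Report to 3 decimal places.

ln(RT): 6.4036, 6.1821, 5.9506, 6.3279, 6.0822
Σ ln(RT) = 30.9465
Mean = 30.9465/5 = 6.18929

6.189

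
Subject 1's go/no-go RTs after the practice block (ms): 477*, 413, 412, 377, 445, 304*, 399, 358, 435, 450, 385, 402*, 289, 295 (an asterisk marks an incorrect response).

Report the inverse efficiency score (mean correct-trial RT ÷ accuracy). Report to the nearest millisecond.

493 ms

Correct trials (n=11): 413, 412, 377, 445, 399, 358, 435, 450, 385, 289, 295
Mean correct RT = 4258/11 = 387.0909 ms
Proportion correct = 11/14
IES = 387.0909 / (11/14) = 492.661 ms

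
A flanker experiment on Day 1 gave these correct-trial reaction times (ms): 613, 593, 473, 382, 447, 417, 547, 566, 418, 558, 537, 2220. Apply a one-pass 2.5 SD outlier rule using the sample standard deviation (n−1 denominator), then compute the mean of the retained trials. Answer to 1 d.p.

504.6 ms

n = 12, ΣRT = 7771, M = 647.583
Σ(x−M)² = 2760820.92; s = √(2760820.92/11) = 500.983
Cutoffs: 647.583 ± 2.5·500.983 → [-604.9, 1900.0]
Outside: 2220 → excluded.
Retained (n=11): Σ = 5551, mean = 5551/11 = 504.636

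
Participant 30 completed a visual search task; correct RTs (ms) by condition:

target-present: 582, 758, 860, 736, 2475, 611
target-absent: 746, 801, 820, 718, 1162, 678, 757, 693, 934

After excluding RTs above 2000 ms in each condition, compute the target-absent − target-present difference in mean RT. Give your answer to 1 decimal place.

target-present: exclude 2475
M(target-present) = 3547/5 = 709.400
M(target-absent) = 7309/9 = 812.111
Difference = 812.111 − 709.400 = 102.711 ms

102.7 ms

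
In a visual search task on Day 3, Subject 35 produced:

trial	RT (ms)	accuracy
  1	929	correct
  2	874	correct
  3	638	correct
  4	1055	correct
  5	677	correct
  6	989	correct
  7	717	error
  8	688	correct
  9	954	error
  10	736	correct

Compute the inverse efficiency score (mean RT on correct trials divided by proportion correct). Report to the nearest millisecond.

Correct trials (n=8): 929, 874, 638, 1055, 677, 989, 688, 736
Mean correct RT = 6586/8 = 823.2500 ms
Proportion correct = 8/10
IES = 823.2500 / (8/10) = 1029.062 ms

1029 ms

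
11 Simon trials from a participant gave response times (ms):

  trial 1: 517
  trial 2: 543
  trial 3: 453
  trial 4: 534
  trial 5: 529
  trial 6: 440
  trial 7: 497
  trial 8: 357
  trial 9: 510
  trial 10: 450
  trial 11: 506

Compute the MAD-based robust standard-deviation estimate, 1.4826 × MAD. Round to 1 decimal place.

Sorted: 357, 440, 450, 453, 497, 506, 510, 517, 529, 534, 543 → median = 506
|x − 506| sorted: 0, 4, 9, 11, 23, 28, 37, 53, 56, 66, 149 → MAD = 28
Robust SD ≈ 1.4826 × 28 = 41.513

41.5 ms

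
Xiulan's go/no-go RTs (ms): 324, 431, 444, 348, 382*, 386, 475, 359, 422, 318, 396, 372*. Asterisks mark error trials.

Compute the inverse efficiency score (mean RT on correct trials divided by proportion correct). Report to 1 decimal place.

Correct trials (n=10): 324, 431, 444, 348, 386, 475, 359, 422, 318, 396
Mean correct RT = 3903/10 = 390.3000 ms
Proportion correct = 10/12
IES = 390.3000 / (10/12) = 468.360 ms

468.4 ms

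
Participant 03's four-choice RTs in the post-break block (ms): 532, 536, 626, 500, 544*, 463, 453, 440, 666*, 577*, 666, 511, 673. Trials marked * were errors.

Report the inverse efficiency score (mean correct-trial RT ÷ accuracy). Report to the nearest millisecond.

Correct trials (n=10): 532, 536, 626, 500, 463, 453, 440, 666, 511, 673
Mean correct RT = 5400/10 = 540.0000 ms
Proportion correct = 10/13
IES = 540.0000 / (10/13) = 702.000 ms

702 ms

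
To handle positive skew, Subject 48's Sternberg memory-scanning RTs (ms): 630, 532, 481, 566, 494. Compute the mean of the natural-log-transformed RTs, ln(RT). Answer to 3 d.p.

6.288

ln(RT): 6.4457, 6.2766, 6.1759, 6.3386, 6.2025
Σ ln(RT) = 31.4394
Mean = 31.4394/5 = 6.28787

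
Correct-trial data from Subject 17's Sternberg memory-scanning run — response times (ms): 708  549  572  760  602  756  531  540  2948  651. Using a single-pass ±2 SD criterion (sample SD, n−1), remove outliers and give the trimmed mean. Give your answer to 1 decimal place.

629.9 ms

n = 10, ΣRT = 8617, M = 861.700
Σ(x−M)² = 4904186.10; s = √(4904186.10/9) = 738.180
Cutoffs: 861.700 ± 2·738.180 → [-614.7, 2338.1]
Outside: 2948 → excluded.
Retained (n=9): Σ = 5669, mean = 5669/9 = 629.889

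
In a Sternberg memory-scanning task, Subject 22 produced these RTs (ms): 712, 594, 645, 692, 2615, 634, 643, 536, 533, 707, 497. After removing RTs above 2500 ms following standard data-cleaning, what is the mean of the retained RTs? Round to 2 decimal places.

619.30 ms

Excluded: 2615
Retained (n=10): Σ = 6193
Mean = 6193/10 = 619.3000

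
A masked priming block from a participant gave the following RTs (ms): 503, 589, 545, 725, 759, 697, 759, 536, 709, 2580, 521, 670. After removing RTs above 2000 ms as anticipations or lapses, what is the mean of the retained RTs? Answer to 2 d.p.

Excluded: 2580
Retained (n=11): Σ = 7013
Mean = 7013/11 = 637.5455

637.55 ms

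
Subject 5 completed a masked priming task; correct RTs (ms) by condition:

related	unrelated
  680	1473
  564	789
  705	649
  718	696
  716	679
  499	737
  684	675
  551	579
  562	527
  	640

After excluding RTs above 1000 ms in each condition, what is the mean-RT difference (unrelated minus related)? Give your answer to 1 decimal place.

unrelated: exclude 1473
M(related) = 5679/9 = 631.000
M(unrelated) = 5971/9 = 663.444
Difference = 663.444 − 631.000 = 32.444 ms

32.4 ms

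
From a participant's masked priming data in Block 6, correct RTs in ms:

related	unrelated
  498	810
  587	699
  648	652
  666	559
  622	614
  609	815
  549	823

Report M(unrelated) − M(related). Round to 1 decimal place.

113.3 ms

M(related) = 4179/7 = 597.000
M(unrelated) = 4972/7 = 710.286
Difference = 710.286 − 597.000 = 113.286 ms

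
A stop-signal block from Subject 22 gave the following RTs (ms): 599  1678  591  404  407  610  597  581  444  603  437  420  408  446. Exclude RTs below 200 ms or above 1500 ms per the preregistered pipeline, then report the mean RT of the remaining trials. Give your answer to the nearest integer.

Excluded: 1678
Retained (n=13): Σ = 6547
Mean = 6547/13 = 503.6154

504 ms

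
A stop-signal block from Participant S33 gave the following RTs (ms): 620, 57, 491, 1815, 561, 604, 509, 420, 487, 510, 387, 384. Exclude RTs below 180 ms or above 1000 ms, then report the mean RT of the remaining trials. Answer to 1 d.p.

Excluded: 57, 1815
Retained (n=10): Σ = 4973
Mean = 4973/10 = 497.3000

497.3 ms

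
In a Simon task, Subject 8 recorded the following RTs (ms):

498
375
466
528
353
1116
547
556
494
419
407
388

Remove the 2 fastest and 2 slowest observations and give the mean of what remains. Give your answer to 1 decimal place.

468.4 ms

Sorted: 353, 375, 388, 407, 419, 466, 494, 498, 528, 547, 556, 1116
Drop lowest 2 (353, 375) and highest 2 (556, 1116)
Remaining (n=8): Σ = 3747, mean = 3747/8 = 468.375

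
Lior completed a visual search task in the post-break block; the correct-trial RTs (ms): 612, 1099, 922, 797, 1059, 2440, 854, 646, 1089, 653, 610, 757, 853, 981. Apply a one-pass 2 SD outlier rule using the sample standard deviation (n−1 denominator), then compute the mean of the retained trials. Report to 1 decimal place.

n = 14, ΣRT = 13372, M = 955.143
Σ(x−M)² = 2764629.71; s = √(2764629.71/13) = 461.155
Cutoffs: 955.143 ± 2·461.155 → [32.8, 1877.5]
Outside: 2440 → excluded.
Retained (n=13): Σ = 10932, mean = 10932/13 = 840.923

840.9 ms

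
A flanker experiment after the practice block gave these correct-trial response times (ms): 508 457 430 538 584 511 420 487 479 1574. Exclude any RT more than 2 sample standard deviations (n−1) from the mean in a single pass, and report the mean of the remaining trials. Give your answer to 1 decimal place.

n = 10, ΣRT = 5988, M = 598.800
Σ(x−M)² = 1078305.60; s = √(1078305.60/9) = 346.138
Cutoffs: 598.800 ± 2·346.138 → [-93.5, 1291.1]
Outside: 1574 → excluded.
Retained (n=9): Σ = 4414, mean = 4414/9 = 490.444

490.4 ms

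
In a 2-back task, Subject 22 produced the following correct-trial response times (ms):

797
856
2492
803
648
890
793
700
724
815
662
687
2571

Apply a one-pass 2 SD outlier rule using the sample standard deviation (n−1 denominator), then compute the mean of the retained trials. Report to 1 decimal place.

n = 13, ΣRT = 13438, M = 1033.692
Σ(x−M)² = 5371568.77; s = √(5371568.77/12) = 669.052
Cutoffs: 1033.692 ± 2·669.052 → [-304.4, 2371.8]
Outside: 2492, 2571 → excluded.
Retained (n=11): Σ = 8375, mean = 8375/11 = 761.364

761.4 ms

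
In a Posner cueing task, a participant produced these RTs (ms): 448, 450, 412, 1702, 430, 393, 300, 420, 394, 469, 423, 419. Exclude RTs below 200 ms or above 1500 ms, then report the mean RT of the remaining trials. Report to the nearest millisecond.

414 ms

Excluded: 1702
Retained (n=11): Σ = 4558
Mean = 4558/11 = 414.3636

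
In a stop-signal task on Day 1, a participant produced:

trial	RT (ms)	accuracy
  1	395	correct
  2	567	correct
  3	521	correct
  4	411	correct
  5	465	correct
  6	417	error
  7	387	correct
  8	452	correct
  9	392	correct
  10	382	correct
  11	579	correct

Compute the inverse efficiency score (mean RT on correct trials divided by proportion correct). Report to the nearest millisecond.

501 ms

Correct trials (n=10): 395, 567, 521, 411, 465, 387, 452, 392, 382, 579
Mean correct RT = 4551/10 = 455.1000 ms
Proportion correct = 10/11
IES = 455.1000 / (10/11) = 500.610 ms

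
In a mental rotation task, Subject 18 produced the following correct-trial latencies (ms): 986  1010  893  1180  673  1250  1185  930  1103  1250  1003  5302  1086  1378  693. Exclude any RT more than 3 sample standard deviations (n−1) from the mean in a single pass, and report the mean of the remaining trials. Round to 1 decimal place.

n = 15, ΣRT = 19922, M = 1328.133
Σ(x−M)² = 17462477.73; s = √(17462477.73/14) = 1116.835
Cutoffs: 1328.133 ± 3·1116.835 → [-2022.4, 4678.6]
Outside: 5302 → excluded.
Retained (n=14): Σ = 14620, mean = 14620/14 = 1044.286

1044.3 ms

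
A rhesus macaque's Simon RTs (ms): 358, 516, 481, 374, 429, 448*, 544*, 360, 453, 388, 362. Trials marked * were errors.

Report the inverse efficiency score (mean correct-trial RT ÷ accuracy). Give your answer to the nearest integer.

505 ms

Correct trials (n=9): 358, 516, 481, 374, 429, 360, 453, 388, 362
Mean correct RT = 3721/9 = 413.4444 ms
Proportion correct = 9/11
IES = 413.4444 / (9/11) = 505.321 ms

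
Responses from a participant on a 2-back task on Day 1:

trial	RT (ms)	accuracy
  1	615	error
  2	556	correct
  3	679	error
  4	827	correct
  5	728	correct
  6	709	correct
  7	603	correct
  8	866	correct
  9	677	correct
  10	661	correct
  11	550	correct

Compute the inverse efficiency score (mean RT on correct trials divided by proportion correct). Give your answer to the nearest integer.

839 ms

Correct trials (n=9): 556, 827, 728, 709, 603, 866, 677, 661, 550
Mean correct RT = 6177/9 = 686.3333 ms
Proportion correct = 9/11
IES = 686.3333 / (9/11) = 838.852 ms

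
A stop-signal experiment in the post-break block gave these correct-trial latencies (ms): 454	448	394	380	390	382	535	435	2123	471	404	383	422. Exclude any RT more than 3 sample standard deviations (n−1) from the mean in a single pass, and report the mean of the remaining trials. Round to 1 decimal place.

n = 13, ΣRT = 7221, M = 555.462
Σ(x−M)² = 2685901.23; s = √(2685901.23/12) = 473.102
Cutoffs: 555.462 ± 3·473.102 → [-863.8, 1974.8]
Outside: 2123 → excluded.
Retained (n=12): Σ = 5098, mean = 5098/12 = 424.833

424.8 ms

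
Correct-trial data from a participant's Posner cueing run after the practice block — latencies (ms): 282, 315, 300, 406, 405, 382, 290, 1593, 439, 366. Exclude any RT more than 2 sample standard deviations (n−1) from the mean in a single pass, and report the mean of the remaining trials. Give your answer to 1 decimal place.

353.9 ms

n = 10, ΣRT = 4778, M = 477.800
Σ(x−M)² = 1409031.60; s = √(1409031.60/9) = 395.675
Cutoffs: 477.800 ± 2·395.675 → [-313.6, 1269.2]
Outside: 1593 → excluded.
Retained (n=9): Σ = 3185, mean = 3185/9 = 353.889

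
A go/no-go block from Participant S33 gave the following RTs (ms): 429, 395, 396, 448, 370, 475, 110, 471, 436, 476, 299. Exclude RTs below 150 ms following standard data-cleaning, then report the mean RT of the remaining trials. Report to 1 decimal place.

419.5 ms

Excluded: 110
Retained (n=10): Σ = 4195
Mean = 4195/10 = 419.5000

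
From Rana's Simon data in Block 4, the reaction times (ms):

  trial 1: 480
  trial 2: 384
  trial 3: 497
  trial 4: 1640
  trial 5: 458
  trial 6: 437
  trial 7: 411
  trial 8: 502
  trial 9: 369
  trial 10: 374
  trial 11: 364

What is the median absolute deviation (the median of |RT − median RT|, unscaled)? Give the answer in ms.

60 ms

Sorted: 364, 369, 374, 384, 411, 437, 458, 480, 497, 502, 1640 → median = 437
|x − 437|: 43, 53, 60, 1203, 21, 0, 26, 65, 68, 63, 73
Sorted deviations: 0, 21, 26, 43, 53, 60, 63, 65, 68, 73, 1203 → MAD = 60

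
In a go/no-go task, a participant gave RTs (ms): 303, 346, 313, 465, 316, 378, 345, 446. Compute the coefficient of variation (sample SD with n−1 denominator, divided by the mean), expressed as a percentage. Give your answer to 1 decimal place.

n = 8, Σ = 2912, M = 364.0000
Σ(x−M)² = 26432.000; s = √(26432.000/7) = 61.4492
CV = 61.4492 / 364.0000 = 0.16882 = 16.882%

16.9%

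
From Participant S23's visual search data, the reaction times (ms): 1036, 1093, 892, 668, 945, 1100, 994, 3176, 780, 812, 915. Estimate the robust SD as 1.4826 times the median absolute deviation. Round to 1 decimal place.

197.2 ms

Sorted: 668, 780, 812, 892, 915, 945, 994, 1036, 1093, 1100, 3176 → median = 945
|x − 945| sorted: 0, 30, 49, 53, 91, 133, 148, 155, 165, 277, 2231 → MAD = 133
Robust SD ≈ 1.4826 × 133 = 197.186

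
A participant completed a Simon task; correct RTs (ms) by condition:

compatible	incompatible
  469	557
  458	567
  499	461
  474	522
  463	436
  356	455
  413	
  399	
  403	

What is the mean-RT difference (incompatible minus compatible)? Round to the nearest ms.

M(compatible) = 3934/9 = 437.111
M(incompatible) = 2998/6 = 499.667
Difference = 499.667 − 437.111 = 62.556 ms

63 ms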